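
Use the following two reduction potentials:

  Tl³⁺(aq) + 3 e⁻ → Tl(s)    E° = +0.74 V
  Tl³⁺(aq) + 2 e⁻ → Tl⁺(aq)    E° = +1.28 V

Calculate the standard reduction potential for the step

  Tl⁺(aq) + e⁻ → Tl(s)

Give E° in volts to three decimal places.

Sequential free energies add, so n₃E°₃ = n₁E°₁ + n₂E°₂.
With n₃ = 3, and the known step contributing 2×(+1.28) V, the unknown satisfies 1·E° = 3×(+0.74) − 2×(+1.28) = -0.340.
E° = -0.340 / 1 = -0.340 V.

-0.340 V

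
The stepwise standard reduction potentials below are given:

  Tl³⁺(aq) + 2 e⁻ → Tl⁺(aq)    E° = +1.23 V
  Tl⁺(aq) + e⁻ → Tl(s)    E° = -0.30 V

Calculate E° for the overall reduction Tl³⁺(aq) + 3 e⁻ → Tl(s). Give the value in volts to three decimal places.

Since ΔG° = −nFE° is additive over sequential reductions, n₃E°₃ = n₁E°₁ + n₂E°₂.
E°₃ = (2×+1.23 + 1×-0.30) / 3 = (+2.160) / 3 = +0.720 V.

+0.720 V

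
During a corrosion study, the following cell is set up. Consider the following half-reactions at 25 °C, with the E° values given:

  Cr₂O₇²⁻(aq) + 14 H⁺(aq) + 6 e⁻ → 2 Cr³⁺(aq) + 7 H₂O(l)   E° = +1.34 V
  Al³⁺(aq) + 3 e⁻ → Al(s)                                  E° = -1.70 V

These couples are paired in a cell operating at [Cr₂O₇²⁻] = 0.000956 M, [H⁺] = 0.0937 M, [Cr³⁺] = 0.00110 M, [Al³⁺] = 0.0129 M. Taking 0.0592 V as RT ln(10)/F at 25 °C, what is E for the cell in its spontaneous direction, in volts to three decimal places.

Cr₂O₇²⁻/Cr³⁺ is the cathode (higher E°), Al³⁺/Al the anode: E°cell = +1.34 − (-1.70) = +3.04 V, n = 6.
Overall: Cr₂O₇²⁻(aq) + 14 H⁺(aq) + 2 Al(s) → 2 Cr³⁺(aq) + 7 H₂O(l) + 2 Al³⁺(aq)
Q = [Cr³⁺]^2·[Al³⁺]^2 / ([Cr₂O₇²⁻]·[H⁺]^14); log Q = 7.719.
E = E° − (0.0592/n) log Q = +3.04 − (0.0592/6)(7.719) = +2.964 V.

+2.964 V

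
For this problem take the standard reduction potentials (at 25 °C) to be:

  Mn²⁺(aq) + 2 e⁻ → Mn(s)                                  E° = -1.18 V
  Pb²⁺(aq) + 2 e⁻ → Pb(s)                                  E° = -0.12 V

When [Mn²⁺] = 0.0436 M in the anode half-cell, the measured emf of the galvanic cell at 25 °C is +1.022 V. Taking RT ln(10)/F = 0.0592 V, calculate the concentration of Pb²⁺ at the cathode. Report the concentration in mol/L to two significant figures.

Pb²⁺/Pb is the cathode, Mn²⁺/Mn the anode: E°cell = +1.06 V, n = 2.
Overall reaction: Pb²⁺(aq) + Mn(s) → Pb(s) + Mn²⁺(aq); Q = [Mn²⁺]^1/[Pb²⁺]^1.
From E = E° − (0.0592/n) log Q: log Q = (E° − E)·n/0.0592 = (+1.06 − (+1.022))·2/0.0592 = 1.2838.
So 1·log[Pb²⁺] = 1·log(0.0436) − log Q = -1.3605 − (1.2838) = -2.6443; [Pb²⁺] = 10^(-2.6443) ≈ 0.0023 M.

0.0023 M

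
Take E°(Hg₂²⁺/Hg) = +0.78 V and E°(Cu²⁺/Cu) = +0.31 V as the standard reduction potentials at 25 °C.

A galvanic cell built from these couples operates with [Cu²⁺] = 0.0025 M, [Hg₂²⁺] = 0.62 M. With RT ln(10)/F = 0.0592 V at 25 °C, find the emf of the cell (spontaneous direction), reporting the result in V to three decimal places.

+0.541 V

Hg₂²⁺/Hg is the cathode (higher E°), Cu²⁺/Cu the anode: E°cell = +0.78 − (+0.31) = +0.47 V, n = 2.
Overall: Hg₂²⁺(aq) + Cu(s) → 2 Hg(l) + Cu²⁺(aq)
Q = [Cu²⁺] / ([Hg₂²⁺]); log Q = -2.394.
E = E° − (0.0592/n) log Q = +0.47 − (0.0592/2)(-2.394) = +0.541 V.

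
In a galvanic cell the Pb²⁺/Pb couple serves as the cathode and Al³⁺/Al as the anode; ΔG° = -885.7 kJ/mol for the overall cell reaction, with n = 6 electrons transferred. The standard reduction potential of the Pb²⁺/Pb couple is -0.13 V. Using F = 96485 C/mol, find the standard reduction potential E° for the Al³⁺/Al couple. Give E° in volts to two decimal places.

-1.66 V

E°cell = −ΔG°/(nF) = −(-885.7×10³)/((6)(96485)) = +1.530 V.
Since Pb²⁺/Pb is the cathode and Al³⁺/Al the anode, E°cell = E°(Pb²⁺/Pb) − E°(Al³⁺/Al).
So E°(Al³⁺/Al) = E°(Pb²⁺/Pb) − E°cell = (-0.13) − (+1.530) = -1.66 V.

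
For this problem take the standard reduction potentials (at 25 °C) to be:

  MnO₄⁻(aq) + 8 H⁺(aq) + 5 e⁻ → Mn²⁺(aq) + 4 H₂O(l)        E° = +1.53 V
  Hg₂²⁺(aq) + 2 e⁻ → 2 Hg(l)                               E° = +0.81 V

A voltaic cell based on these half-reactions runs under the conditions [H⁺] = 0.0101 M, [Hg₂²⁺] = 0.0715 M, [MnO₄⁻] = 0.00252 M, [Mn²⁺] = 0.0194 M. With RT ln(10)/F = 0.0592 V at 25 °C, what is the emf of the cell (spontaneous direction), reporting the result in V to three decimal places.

+0.554 V

MnO₄⁻/Mn²⁺ is the cathode (higher E°), Hg₂²⁺/Hg the anode: E°cell = +1.53 − (+0.81) = +0.72 V, n = 10.
Overall: 2 MnO₄⁻(aq) + 16 H⁺(aq) + 10 Hg(l) → 2 Mn²⁺(aq) + 8 H₂O(l) + 5 Hg₂²⁺(aq)
Q = [Mn²⁺]^2·[Hg₂²⁺]^5 / ([MnO₄⁻]^2·[H⁺]^16); log Q = 27.975.
E = E° − (0.0592/n) log Q = +0.72 − (0.0592/10)(27.975) = +0.554 V.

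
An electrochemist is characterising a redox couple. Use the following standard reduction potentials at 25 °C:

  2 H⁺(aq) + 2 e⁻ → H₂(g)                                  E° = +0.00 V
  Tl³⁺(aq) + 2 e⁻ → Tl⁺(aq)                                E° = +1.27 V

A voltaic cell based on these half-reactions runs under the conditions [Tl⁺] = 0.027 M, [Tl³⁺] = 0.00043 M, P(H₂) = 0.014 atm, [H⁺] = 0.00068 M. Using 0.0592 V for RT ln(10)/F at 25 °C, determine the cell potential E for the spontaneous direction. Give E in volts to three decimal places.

+1.349 V

Tl³⁺/Tl⁺ is the cathode (higher E°), H⁺/H₂ the anode: E°cell = +1.27 − (+0.00) = +1.27 V, n = 2.
Overall: Tl³⁺(aq) + H₂(g) → Tl⁺(aq) + 2 H⁺(aq)
Q = [Tl⁺]·[H⁺]^2 / ([Tl³⁺]·P(H₂)); log Q = -2.683.
E = E° − (0.0592/n) log Q = +1.27 − (0.0592/2)(-2.683) = +1.349 V.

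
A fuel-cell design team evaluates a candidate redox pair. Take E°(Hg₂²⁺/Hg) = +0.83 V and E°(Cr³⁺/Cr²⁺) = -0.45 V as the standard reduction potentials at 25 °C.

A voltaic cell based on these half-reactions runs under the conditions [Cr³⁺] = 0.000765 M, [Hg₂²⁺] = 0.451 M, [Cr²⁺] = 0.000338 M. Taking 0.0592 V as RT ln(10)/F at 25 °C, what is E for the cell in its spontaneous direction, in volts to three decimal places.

Hg₂²⁺/Hg is the cathode (higher E°), Cr³⁺/Cr²⁺ the anode: E°cell = +0.83 − (-0.45) = +1.28 V, n = 2.
Overall: Hg₂²⁺(aq) + 2 Cr²⁺(aq) → 2 Hg(l) + 2 Cr³⁺(aq)
Q = [Cr³⁺]^2 / ([Hg₂²⁺]·[Cr²⁺]^2); log Q = 1.055.
E = E° − (0.0592/n) log Q = +1.28 − (0.0592/2)(1.055) = +1.249 V.

+1.249 V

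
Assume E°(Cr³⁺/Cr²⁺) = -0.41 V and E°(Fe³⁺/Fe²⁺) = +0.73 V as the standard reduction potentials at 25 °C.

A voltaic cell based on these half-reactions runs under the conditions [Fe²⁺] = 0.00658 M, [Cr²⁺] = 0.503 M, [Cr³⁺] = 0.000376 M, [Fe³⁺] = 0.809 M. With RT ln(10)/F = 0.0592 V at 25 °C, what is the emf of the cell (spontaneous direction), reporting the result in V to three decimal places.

+1.449 V

Fe³⁺/Fe²⁺ is the cathode (higher E°), Cr³⁺/Cr²⁺ the anode: E°cell = +0.73 − (-0.41) = +1.14 V, n = 1.
Overall: Fe³⁺(aq) + Cr²⁺(aq) → Fe²⁺(aq) + Cr³⁺(aq)
Q = [Fe²⁺]·[Cr³⁺] / ([Fe³⁺]·[Cr²⁺]); log Q = -5.216.
E = E° − (0.0592/n) log Q = +1.14 − (0.0592/1)(-5.216) = +1.449 V.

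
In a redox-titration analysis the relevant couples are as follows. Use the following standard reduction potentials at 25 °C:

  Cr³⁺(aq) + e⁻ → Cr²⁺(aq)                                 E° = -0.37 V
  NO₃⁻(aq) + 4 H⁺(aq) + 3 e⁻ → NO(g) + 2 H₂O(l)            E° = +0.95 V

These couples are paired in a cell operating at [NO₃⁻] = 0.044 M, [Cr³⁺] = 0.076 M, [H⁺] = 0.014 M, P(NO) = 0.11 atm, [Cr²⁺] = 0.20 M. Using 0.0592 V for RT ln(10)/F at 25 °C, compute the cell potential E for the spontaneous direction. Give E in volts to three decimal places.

+1.191 V

NO₃⁻/NO is the cathode (higher E°), Cr³⁺/Cr²⁺ the anode: E°cell = +0.95 − (-0.37) = +1.32 V, n = 3.
Overall: NO₃⁻(aq) + 4 H⁺(aq) + 3 Cr²⁺(aq) → NO(g) + 2 H₂O(l) + 3 Cr³⁺(aq)
Q = P(NO)·[Cr³⁺]^3 / ([NO₃⁻]·[H⁺]^4·[Cr²⁺]^3); log Q = 6.553.
E = E° − (0.0592/n) log Q = +1.32 − (0.0592/3)(6.553) = +1.191 V.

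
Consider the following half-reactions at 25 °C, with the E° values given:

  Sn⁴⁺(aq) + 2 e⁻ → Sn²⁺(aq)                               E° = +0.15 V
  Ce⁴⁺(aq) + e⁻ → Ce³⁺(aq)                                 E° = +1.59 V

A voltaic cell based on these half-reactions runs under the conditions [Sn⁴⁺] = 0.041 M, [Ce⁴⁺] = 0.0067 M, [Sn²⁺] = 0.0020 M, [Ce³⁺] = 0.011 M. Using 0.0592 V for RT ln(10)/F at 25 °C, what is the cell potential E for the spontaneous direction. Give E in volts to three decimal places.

Ce⁴⁺/Ce³⁺ is the cathode (higher E°), Sn⁴⁺/Sn²⁺ the anode: E°cell = +1.59 − (+0.15) = +1.44 V, n = 2.
Overall: 2 Ce⁴⁺(aq) + Sn²⁺(aq) → 2 Ce³⁺(aq) + Sn⁴⁺(aq)
Q = [Ce³⁺]^2·[Sn⁴⁺] / ([Ce⁴⁺]^2·[Sn²⁺]); log Q = 1.742.
E = E° − (0.0592/n) log Q = +1.44 − (0.0592/2)(1.742) = +1.388 V.

+1.388 V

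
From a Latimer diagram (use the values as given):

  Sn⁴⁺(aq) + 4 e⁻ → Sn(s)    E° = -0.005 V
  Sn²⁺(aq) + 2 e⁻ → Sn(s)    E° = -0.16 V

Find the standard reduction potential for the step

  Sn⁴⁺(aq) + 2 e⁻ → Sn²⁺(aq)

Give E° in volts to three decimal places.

Sequential free energies add, so n₃E°₃ = n₁E°₁ + n₂E°₂.
With n₃ = 4, and the known step contributing 2×(-0.16) V, the unknown satisfies 2·E° = 4×(-0.005) − 2×(-0.16) = +0.300.
E° = +0.300 / 2 = +0.150 V.

+0.150 V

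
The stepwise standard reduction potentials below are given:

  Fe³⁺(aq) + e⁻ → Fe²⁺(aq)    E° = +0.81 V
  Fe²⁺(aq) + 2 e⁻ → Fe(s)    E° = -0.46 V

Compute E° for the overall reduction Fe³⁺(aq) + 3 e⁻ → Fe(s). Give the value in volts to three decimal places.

-0.037 V

Since ΔG° = −nFE° is additive over sequential reductions, n₃E°₃ = n₁E°₁ + n₂E°₂.
E°₃ = (1×+0.81 + 2×-0.46) / 3 = (-0.110) / 3 = -0.037 V.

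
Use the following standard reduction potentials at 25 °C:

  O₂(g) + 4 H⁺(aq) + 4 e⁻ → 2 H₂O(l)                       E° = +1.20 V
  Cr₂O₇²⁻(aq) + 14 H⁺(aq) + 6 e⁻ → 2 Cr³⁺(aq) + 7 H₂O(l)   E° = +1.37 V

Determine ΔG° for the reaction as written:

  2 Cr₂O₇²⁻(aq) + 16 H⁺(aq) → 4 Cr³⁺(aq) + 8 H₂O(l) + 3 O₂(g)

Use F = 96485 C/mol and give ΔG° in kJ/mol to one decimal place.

-196.8 kJ/mol

As written, Cr₂O₇²⁻/Cr³⁺ is reduced (cathode) and O₂/H₂O is oxidised (anode), so E°cell = (+1.37) − (+1.20) = +0.17 V.
Balancing electrons gives n = 12.
ΔG° = −nFE° = −(12)(96485)(+0.17) = -196,829 J = -196.8 kJ/mol.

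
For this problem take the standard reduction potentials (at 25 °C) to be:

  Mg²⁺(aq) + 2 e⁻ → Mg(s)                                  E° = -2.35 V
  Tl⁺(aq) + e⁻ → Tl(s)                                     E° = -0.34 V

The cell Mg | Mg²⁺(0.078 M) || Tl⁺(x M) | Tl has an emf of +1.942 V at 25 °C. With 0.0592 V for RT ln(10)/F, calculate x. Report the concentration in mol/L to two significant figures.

0.020 M

Tl⁺/Tl is the cathode, Mg²⁺/Mg the anode: E°cell = +2.01 V, n = 2.
Overall reaction: 2 Tl⁺(aq) + Mg(s) → 2 Tl(s) + Mg²⁺(aq); Q = [Mg²⁺]^1/[Tl⁺]^2.
From E = E° − (0.0592/n) log Q: log Q = (E° − E)·n/0.0592 = (+2.01 − (+1.942))·2/0.0592 = 2.2973.
So 2·log[Tl⁺] = 1·log(0.078) − log Q = -1.1079 − (2.2973) = -3.4052; log[Tl⁺] = -3.4052 / 2 = -1.7026; [Tl⁺] = 10^(-1.7026) ≈ 0.020 M.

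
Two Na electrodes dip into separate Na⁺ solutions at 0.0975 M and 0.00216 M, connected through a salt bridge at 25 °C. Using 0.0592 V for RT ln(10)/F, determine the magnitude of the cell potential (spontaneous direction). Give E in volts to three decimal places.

For a concentration cell E°cell = 0. The 0.0975 M side is the cathode (reduction is favoured where [Na⁺] is higher).
With n = 1, E = −(0.0592/1) log([Na⁺]ₐₙ/[Na⁺]꜀ₐₜ) = −(0.0592/1) log(0.00216/0.0975) = −(0.0592/1)(-1.655) = +0.098 V.

+0.098 V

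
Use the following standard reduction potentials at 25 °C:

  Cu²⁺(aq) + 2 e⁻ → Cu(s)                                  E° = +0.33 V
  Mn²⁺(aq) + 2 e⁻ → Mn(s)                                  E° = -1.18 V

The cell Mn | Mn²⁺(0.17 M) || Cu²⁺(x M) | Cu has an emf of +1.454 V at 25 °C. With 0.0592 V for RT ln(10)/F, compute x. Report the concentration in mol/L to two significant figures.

0.0022 M

Cu²⁺/Cu is the cathode, Mn²⁺/Mn the anode: E°cell = +1.51 V, n = 2.
Overall reaction: Cu²⁺(aq) + Mn(s) → Cu(s) + Mn²⁺(aq); Q = [Mn²⁺]^1/[Cu²⁺]^1.
From E = E° − (0.0592/n) log Q: log Q = (E° − E)·n/0.0592 = (+1.51 − (+1.454))·2/0.0592 = 1.8919.
So 1·log[Cu²⁺] = 1·log(0.17) − log Q = -0.7696 − (1.8919) = -2.6615; [Cu²⁺] = 10^(-2.6615) ≈ 0.0022 M.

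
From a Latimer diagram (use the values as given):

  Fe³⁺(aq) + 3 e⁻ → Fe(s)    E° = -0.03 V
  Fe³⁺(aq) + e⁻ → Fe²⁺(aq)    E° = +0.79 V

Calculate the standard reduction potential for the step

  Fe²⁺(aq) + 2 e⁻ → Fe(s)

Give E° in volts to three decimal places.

Sequential free energies add, so n₃E°₃ = n₁E°₁ + n₂E°₂.
With n₃ = 3, and the known step contributing 1×(+0.79) V, the unknown satisfies 2·E° = 3×(-0.03) − 1×(+0.79) = -0.880.
E° = -0.880 / 2 = -0.440 V.

-0.440 V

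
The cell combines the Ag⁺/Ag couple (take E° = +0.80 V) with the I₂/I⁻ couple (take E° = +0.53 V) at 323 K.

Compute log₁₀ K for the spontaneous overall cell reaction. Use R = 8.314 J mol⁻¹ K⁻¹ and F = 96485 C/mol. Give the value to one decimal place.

8.4

Cathode: Ag⁺/Ag; anode: I₂/I⁻. E°cell = (+0.80) − (+0.53) = +0.27 V, with n = 2.
ΔG° = −nFE° = −RT ln K, so ln K = nFE°/(RT) = (2)(96485)(+0.27) / ((8.314)(323)) = 19.402.
log₁₀ K = 19.402 / ln 10 = 8.4.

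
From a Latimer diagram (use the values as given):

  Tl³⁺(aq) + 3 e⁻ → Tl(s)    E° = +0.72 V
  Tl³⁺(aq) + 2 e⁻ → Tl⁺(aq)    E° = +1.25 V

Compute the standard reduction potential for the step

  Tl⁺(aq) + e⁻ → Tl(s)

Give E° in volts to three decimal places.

-0.340 V

Sequential free energies add, so n₃E°₃ = n₁E°₁ + n₂E°₂.
With n₃ = 3, and the known step contributing 2×(+1.25) V, the unknown satisfies 1·E° = 3×(+0.72) − 2×(+1.25) = -0.340.
E° = -0.340 / 1 = -0.340 V.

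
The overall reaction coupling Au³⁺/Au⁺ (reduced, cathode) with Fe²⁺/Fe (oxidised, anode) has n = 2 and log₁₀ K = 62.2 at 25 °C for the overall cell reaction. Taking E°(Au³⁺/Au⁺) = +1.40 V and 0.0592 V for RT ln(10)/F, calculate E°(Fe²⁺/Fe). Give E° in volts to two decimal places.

E°cell = (0.0592/n)·log K = (0.0592/2)(62.2) = +1.841 V.
Since Au³⁺/Au⁺ is the cathode and Fe²⁺/Fe the anode, E°cell = E°(Au³⁺/Au⁺) − E°(Fe²⁺/Fe).
So E°(Fe²⁺/Fe) = E°(Au³⁺/Au⁺) − E°cell = (+1.40) − (+1.841) = -0.44 V.

-0.44 V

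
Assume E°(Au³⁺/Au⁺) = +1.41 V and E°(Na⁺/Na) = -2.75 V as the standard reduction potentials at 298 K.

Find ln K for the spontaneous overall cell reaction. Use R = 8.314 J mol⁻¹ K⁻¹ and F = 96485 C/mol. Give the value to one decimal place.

324.0

Cathode: Au³⁺/Au⁺; anode: Na⁺/Na. E°cell = (+1.41) − (-2.75) = +4.16 V, with n = 2.
ΔG° = −nFE° = −RT ln K, so ln K = nFE°/(RT) = (2)(96485)(+4.16) / ((8.314)(298)) = 324.009.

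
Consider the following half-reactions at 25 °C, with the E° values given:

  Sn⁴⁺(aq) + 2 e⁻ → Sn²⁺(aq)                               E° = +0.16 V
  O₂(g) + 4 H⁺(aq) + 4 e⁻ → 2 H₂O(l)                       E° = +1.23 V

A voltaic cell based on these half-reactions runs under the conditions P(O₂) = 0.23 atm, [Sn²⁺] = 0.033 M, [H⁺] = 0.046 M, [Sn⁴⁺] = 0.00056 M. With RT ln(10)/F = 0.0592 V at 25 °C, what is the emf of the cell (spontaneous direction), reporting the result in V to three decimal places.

O₂/H₂O is the cathode (higher E°), Sn⁴⁺/Sn²⁺ the anode: E°cell = +1.23 − (+0.16) = +1.07 V, n = 4.
Overall: O₂(g) + 4 H⁺(aq) + 2 Sn²⁺(aq) → 2 H₂O(l) + 2 Sn⁴⁺(aq)
Q = [Sn⁴⁺]^2 / (P(O₂)·[H⁺]^4·[Sn²⁺]^2); log Q = 2.447.
E = E° − (0.0592/n) log Q = +1.07 − (0.0592/4)(2.447) = +1.034 V.

+1.034 V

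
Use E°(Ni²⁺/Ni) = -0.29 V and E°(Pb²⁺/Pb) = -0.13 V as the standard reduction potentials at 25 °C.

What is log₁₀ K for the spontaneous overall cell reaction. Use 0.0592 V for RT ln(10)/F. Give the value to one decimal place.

Cathode: Pb²⁺/Pb; anode: Ni²⁺/Ni. E°cell = +0.16 V, n = 2.
log K = nE°cell / 0.0592 = (2)(+0.16) / 0.0592 = 5.4.

5.4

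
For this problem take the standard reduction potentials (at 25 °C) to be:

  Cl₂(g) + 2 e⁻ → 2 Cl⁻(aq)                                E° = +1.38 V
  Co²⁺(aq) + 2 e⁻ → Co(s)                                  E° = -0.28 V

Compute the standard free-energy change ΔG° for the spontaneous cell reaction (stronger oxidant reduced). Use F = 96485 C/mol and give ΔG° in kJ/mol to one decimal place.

Cl₂/Cl⁻ (E° = +1.38 V) is the cathode; Co²⁺/Co (E° = -0.28 V) is the anode, so E°cell = +1.66 V.
Balancing electrons gives n = 2 (lcm of 2 and 2).
ΔG° = −nFE° = −(2)(96485)(+1.66) = -320,330 J = -320.3 kJ/mol.

-320.3 kJ/mol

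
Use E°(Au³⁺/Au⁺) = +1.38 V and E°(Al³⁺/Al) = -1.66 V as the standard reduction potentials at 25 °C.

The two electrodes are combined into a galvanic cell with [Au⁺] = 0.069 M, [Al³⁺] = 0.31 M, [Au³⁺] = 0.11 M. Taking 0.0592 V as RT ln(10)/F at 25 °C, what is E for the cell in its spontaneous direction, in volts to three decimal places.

+3.056 V

Au³⁺/Au⁺ is the cathode (higher E°), Al³⁺/Al the anode: E°cell = +1.38 − (-1.66) = +3.04 V, n = 6.
Overall: 3 Au³⁺(aq) + 2 Al(s) → 3 Au⁺(aq) + 2 Al³⁺(aq)
Q = [Au⁺]^3·[Al³⁺]^2 / ([Au³⁺]^3); log Q = -1.625.
E = E° − (0.0592/n) log Q = +3.04 − (0.0592/6)(-1.625) = +3.056 V.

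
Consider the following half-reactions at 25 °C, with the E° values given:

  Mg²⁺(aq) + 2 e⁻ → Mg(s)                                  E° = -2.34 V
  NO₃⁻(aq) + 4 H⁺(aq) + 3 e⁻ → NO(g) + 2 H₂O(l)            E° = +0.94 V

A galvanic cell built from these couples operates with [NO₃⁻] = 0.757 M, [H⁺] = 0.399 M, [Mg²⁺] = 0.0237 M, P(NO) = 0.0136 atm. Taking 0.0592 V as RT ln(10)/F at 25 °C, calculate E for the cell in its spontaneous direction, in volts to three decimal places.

+3.331 V

NO₃⁻/NO is the cathode (higher E°), Mg²⁺/Mg the anode: E°cell = +0.94 − (-2.34) = +3.28 V, n = 6.
Overall: 2 NO₃⁻(aq) + 8 H⁺(aq) + 3 Mg(s) → 2 NO(g) + 4 H₂O(l) + 3 Mg²⁺(aq)
Q = P(NO)^2·[Mg²⁺]^3 / ([NO₃⁻]^2·[H⁺]^8); log Q = -5.175.
E = E° − (0.0592/n) log Q = +3.28 − (0.0592/6)(-5.175) = +3.331 V.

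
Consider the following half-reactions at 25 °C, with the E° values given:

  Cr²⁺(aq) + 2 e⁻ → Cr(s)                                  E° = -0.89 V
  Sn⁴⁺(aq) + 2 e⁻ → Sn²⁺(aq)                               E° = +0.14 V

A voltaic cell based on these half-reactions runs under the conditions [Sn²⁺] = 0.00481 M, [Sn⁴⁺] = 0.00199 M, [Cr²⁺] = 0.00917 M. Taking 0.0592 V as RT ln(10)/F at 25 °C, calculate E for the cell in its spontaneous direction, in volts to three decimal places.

+1.079 V

Sn⁴⁺/Sn²⁺ is the cathode (higher E°), Cr²⁺/Cr the anode: E°cell = +0.14 − (-0.89) = +1.03 V, n = 2.
Overall: Sn⁴⁺(aq) + Cr(s) → Sn²⁺(aq) + Cr²⁺(aq)
Q = [Sn²⁺]·[Cr²⁺] / ([Sn⁴⁺]); log Q = -1.654.
E = E° − (0.0592/n) log Q = +1.03 − (0.0592/2)(-1.654) = +1.079 V.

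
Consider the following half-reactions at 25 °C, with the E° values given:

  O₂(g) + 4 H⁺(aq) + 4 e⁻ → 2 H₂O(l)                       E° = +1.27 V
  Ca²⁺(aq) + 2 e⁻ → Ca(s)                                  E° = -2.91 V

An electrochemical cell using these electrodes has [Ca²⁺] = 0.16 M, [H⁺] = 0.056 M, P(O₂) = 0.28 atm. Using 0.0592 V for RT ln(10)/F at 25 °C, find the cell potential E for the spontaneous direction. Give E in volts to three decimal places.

O₂/H₂O is the cathode (higher E°), Ca²⁺/Ca the anode: E°cell = +1.27 − (-2.91) = +4.18 V, n = 4.
Overall: O₂(g) + 4 H⁺(aq) + 2 Ca(s) → 2 H₂O(l) + 2 Ca²⁺(aq)
Q = [Ca²⁺]^2 / (P(O₂)·[H⁺]^4); log Q = 3.968.
E = E° − (0.0592/n) log Q = +4.18 − (0.0592/4)(3.968) = +4.121 V.

+4.121 V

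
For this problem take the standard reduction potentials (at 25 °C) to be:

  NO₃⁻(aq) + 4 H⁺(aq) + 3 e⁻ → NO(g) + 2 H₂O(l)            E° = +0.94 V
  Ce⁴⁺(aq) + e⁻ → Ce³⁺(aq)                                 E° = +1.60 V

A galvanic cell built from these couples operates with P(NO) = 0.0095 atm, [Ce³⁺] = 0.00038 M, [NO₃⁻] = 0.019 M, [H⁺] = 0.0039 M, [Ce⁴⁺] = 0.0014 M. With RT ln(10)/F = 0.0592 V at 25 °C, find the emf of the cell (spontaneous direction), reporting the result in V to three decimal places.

Ce⁴⁺/Ce³⁺ is the cathode (higher E°), NO₃⁻/NO the anode: E°cell = +1.60 − (+0.94) = +0.66 V, n = 3.
Overall: 3 Ce⁴⁺(aq) + NO(g) + 2 H₂O(l) → 3 Ce³⁺(aq) + NO₃⁻(aq) + 4 H⁺(aq)
Q = [Ce³⁺]^3·[NO₃⁻]·[H⁺]^4 / ([Ce⁴⁺]^3·P(NO)); log Q = -11.034.
E = E° − (0.0592/n) log Q = +0.66 − (0.0592/3)(-11.034) = +0.878 V.

+0.878 V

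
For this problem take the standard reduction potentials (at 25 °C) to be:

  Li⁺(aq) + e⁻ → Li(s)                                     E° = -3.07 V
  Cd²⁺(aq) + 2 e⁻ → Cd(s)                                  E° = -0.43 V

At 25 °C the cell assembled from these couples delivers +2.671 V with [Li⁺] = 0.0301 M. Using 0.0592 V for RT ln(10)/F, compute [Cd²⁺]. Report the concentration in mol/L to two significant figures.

Cd²⁺/Cd is the cathode, Li⁺/Li the anode: E°cell = +2.64 V, n = 2.
Overall reaction: Cd²⁺(aq) + 2 Li(s) → Cd(s) + 2 Li⁺(aq); Q = [Li⁺]^2/[Cd²⁺]^1.
From E = E° − (0.0592/n) log Q: log Q = (E° − E)·n/0.0592 = (+2.64 − (+2.671))·2/0.0592 = -1.0473.
So 1·log[Cd²⁺] = 2·log(0.0301) − log Q = -3.0429 − (-1.0473) = -1.9956; [Cd²⁺] = 10^(-1.9956) ≈ 0.010 M.

0.010 M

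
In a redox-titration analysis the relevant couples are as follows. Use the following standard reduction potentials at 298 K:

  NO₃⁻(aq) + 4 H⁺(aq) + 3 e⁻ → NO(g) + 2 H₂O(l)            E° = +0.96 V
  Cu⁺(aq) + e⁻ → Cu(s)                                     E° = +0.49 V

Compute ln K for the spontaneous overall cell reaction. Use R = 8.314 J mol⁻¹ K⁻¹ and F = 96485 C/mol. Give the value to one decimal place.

Cathode: NO₃⁻/NO; anode: Cu⁺/Cu. E°cell = (+0.96) − (+0.49) = +0.47 V, with n = 3.
ΔG° = −nFE° = −RT ln K, so ln K = nFE°/(RT) = (3)(96485)(+0.47) / ((8.314)(298)) = 54.910.

54.9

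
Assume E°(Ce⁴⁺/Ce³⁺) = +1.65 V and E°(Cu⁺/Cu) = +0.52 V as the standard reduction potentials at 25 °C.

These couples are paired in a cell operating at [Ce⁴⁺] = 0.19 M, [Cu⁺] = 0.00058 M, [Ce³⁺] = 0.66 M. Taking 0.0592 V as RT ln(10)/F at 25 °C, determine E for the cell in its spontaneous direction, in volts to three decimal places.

+1.290 V

Ce⁴⁺/Ce³⁺ is the cathode (higher E°), Cu⁺/Cu the anode: E°cell = +1.65 − (+0.52) = +1.13 V, n = 1.
Overall: Ce⁴⁺(aq) + Cu(s) → Ce³⁺(aq) + Cu⁺(aq)
Q = [Ce³⁺]·[Cu⁺] / ([Ce⁴⁺]); log Q = -2.696.
E = E° − (0.0592/n) log Q = +1.13 − (0.0592/1)(-2.696) = +1.290 V.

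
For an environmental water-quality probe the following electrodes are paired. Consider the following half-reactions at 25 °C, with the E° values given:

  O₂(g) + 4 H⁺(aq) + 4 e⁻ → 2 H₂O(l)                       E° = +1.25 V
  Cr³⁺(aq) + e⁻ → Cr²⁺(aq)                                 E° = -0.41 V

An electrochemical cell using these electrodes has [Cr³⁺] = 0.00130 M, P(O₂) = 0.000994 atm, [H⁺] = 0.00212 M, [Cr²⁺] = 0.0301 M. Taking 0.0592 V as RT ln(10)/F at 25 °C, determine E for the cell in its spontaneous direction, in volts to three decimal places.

O₂/H₂O is the cathode (higher E°), Cr³⁺/Cr²⁺ the anode: E°cell = +1.25 − (-0.41) = +1.66 V, n = 4.
Overall: O₂(g) + 4 H⁺(aq) + 4 Cr²⁺(aq) → 2 H₂O(l) + 4 Cr³⁺(aq)
Q = [Cr³⁺]^4 / (P(O₂)·[H⁺]^4·[Cr²⁺]^4); log Q = 8.239.
E = E° − (0.0592/n) log Q = +1.66 − (0.0592/4)(8.239) = +1.538 V.

+1.538 V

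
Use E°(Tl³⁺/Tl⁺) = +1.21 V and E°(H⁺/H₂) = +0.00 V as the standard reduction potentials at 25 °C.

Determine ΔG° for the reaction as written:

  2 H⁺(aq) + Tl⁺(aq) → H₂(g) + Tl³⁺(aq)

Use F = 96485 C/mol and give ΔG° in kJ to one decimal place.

As written, H⁺/H₂ is reduced (cathode) and Tl³⁺/Tl⁺ is oxidised (anode), so E°cell = (+0.00) − (+1.21) = -1.21 V.
Balancing electrons gives n = 2.
ΔG° = −nFE° = −(2)(96485)(-1.21) = 233,494 J = +233.5 kJ.

+233.5 kJ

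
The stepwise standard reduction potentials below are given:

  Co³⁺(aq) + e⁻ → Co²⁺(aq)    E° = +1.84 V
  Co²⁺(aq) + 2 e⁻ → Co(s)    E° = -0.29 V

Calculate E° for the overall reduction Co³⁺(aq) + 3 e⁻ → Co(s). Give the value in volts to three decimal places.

+0.420 V

Since ΔG° = −nFE° is additive over sequential reductions, n₃E°₃ = n₁E°₁ + n₂E°₂.
E°₃ = (1×+1.84 + 2×-0.29) / 3 = (+1.260) / 3 = +0.420 V.
Simply averaging or adding the two E° values would be wrong; the electron-weighted sum is required.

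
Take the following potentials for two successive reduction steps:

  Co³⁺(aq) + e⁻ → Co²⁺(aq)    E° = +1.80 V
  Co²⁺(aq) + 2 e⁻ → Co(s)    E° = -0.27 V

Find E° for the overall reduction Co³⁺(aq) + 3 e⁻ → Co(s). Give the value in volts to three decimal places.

Since ΔG° = −nFE° is additive over sequential reductions, n₃E°₃ = n₁E°₁ + n₂E°₂.
E°₃ = (1×+1.80 + 2×-0.27) / 3 = (+1.260) / 3 = +0.420 V.

+0.420 V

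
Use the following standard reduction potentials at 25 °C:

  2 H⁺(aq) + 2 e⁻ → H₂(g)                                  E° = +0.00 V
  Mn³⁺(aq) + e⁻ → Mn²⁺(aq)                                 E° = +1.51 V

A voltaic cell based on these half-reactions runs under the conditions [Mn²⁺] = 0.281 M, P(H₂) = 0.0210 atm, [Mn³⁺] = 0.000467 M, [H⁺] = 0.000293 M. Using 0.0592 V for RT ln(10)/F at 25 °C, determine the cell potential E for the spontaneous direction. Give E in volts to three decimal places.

Mn³⁺/Mn²⁺ is the cathode (higher E°), H⁺/H₂ the anode: E°cell = +1.51 − (+0.00) = +1.51 V, n = 2.
Overall: 2 Mn³⁺(aq) + H₂(g) → 2 Mn²⁺(aq) + 2 H⁺(aq)
Q = [Mn²⁺]^2·[H⁺]^2 / ([Mn³⁺]^2·P(H₂)); log Q = 0.170.
E = E° − (0.0592/n) log Q = +1.51 − (0.0592/2)(0.170) = +1.505 V.

+1.505 V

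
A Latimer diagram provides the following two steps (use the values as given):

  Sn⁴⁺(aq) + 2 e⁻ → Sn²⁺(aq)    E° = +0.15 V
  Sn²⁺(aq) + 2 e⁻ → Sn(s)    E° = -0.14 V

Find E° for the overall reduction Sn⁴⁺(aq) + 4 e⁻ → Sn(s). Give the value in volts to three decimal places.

Since ΔG° = −nFE° is additive over sequential reductions, n₃E°₃ = n₁E°₁ + n₂E°₂.
E°₃ = (2×+0.15 + 2×-0.14) / 4 = (+0.020) / 4 = +0.005 V.

+0.005 V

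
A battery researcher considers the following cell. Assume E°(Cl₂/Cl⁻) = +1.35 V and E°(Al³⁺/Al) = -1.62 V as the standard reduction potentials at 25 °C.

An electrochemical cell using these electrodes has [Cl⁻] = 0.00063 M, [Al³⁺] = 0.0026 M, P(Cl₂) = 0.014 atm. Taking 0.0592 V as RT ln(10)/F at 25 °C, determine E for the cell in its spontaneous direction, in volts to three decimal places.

+3.156 V

Cl₂/Cl⁻ is the cathode (higher E°), Al³⁺/Al the anode: E°cell = +1.35 − (-1.62) = +2.97 V, n = 6.
Overall: 3 Cl₂(g) + 2 Al(s) → 6 Cl⁻(aq) + 2 Al³⁺(aq)
Q = [Cl⁻]^6·[Al³⁺]^2 / (P(Cl₂)^3); log Q = -18.812.
E = E° − (0.0592/n) log Q = +2.97 − (0.0592/6)(-18.812) = +3.156 V.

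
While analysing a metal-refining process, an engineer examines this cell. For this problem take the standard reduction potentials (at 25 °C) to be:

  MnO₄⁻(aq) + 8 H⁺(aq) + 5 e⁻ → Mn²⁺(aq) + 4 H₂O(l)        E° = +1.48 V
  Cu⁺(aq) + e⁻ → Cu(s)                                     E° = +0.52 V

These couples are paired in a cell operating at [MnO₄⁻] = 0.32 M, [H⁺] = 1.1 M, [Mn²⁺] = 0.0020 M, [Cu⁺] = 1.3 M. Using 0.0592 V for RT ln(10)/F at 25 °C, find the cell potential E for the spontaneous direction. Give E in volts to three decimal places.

+0.983 V

MnO₄⁻/Mn²⁺ is the cathode (higher E°), Cu⁺/Cu the anode: E°cell = +1.48 − (+0.52) = +0.96 V, n = 5.
Overall: MnO₄⁻(aq) + 8 H⁺(aq) + 5 Cu(s) → Mn²⁺(aq) + 4 H₂O(l) + 5 Cu⁺(aq)
Q = [Mn²⁺]·[Cu⁺]^5 / ([MnO₄⁻]·[H⁺]^8); log Q = -1.966.
E = E° − (0.0592/n) log Q = +0.96 − (0.0592/5)(-1.966) = +0.983 V.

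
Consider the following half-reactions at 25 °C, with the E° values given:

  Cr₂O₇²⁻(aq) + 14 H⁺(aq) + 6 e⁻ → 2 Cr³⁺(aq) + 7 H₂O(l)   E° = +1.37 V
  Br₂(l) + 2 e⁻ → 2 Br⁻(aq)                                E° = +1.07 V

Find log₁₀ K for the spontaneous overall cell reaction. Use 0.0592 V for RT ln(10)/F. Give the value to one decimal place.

30.4

Cathode: Cr₂O₇²⁻/Cr³⁺; anode: Br₂/Br⁻. E°cell = +0.30 V, n = 6.
log K = nE°cell / 0.0592 = (6)(+0.30) / 0.0592 = 30.4.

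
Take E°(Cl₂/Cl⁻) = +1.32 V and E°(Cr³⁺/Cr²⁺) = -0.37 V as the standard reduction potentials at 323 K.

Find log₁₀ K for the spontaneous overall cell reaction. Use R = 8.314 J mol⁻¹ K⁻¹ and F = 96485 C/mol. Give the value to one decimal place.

Cathode: Cl₂/Cl⁻; anode: Cr³⁺/Cr²⁺. E°cell = (+1.32) − (-0.37) = +1.69 V, with n = 2.
ΔG° = −nFE° = −RT ln K, so ln K = nFE°/(RT) = (2)(96485)(+1.69) / ((8.314)(323)) = 121.441.
log₁₀ K = 121.441 / ln 10 = 52.7.

52.7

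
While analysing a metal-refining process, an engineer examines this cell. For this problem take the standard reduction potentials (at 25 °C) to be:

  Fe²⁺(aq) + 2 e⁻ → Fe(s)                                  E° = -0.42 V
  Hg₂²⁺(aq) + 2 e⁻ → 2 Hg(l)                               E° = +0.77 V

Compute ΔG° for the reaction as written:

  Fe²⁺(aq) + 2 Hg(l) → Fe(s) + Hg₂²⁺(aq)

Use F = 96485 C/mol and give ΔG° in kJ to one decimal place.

+229.6 kJ

As written, Fe²⁺/Fe is reduced (cathode) and Hg₂²⁺/Hg is oxidised (anode), so E°cell = (-0.42) − (+0.77) = -1.19 V.
Balancing electrons gives n = 2.
ΔG° = −nFE° = −(2)(96485)(-1.19) = 229,634 J = +229.6 kJ.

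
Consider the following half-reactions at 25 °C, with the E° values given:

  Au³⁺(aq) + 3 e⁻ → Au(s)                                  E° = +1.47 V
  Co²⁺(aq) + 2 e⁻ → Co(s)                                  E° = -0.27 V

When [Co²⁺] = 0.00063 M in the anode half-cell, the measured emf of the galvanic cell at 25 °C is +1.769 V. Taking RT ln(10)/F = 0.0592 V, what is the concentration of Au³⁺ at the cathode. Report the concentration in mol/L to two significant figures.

0.00047 M

Au³⁺/Au is the cathode, Co²⁺/Co the anode: E°cell = +1.74 V, n = 6.
Overall reaction: 2 Au³⁺(aq) + 3 Co(s) → 2 Au(s) + 3 Co²⁺(aq); Q = [Co²⁺]^3/[Au³⁺]^2.
From E = E° − (0.0592/n) log Q: log Q = (E° − E)·n/0.0592 = (+1.74 − (+1.769))·6/0.0592 = -2.9392.
So 2·log[Au³⁺] = 3·log(0.00063) − log Q = -9.6020 − (-2.9392) = -6.6628; log[Au³⁺] = -6.6628 / 2 = -3.3314; [Au³⁺] = 10^(-3.3314) ≈ 0.00047 M.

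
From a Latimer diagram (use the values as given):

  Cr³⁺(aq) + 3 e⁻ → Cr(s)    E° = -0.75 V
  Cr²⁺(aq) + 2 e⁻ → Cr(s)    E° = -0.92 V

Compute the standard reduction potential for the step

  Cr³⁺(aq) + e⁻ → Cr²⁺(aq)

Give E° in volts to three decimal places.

-0.410 V

Sequential free energies add, so n₃E°₃ = n₁E°₁ + n₂E°₂.
With n₃ = 3, and the known step contributing 2×(-0.92) V, the unknown satisfies 1·E° = 3×(-0.75) − 2×(-0.92) = -0.410.
E° = -0.410 / 1 = -0.410 V.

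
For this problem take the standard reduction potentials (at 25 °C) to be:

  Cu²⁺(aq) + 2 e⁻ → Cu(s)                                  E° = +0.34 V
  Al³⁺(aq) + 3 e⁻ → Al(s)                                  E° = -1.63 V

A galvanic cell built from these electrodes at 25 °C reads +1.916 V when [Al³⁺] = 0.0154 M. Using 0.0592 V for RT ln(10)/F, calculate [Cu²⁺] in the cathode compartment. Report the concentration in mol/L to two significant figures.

Cu²⁺/Cu is the cathode, Al³⁺/Al the anode: E°cell = +1.97 V, n = 6.
Overall reaction: 3 Cu²⁺(aq) + 2 Al(s) → 3 Cu(s) + 2 Al³⁺(aq); Q = [Al³⁺]^2/[Cu²⁺]^3.
From E = E° − (0.0592/n) log Q: log Q = (E° − E)·n/0.0592 = (+1.97 − (+1.916))·6/0.0592 = 5.4730.
So 3·log[Cu²⁺] = 2·log(0.0154) − log Q = -3.6250 − (5.4730) = -9.0980; log[Cu²⁺] = -9.0980 / 3 = -3.0327; [Cu²⁺] = 10^(-3.0327) ≈ 0.00093 M.

0.00093 M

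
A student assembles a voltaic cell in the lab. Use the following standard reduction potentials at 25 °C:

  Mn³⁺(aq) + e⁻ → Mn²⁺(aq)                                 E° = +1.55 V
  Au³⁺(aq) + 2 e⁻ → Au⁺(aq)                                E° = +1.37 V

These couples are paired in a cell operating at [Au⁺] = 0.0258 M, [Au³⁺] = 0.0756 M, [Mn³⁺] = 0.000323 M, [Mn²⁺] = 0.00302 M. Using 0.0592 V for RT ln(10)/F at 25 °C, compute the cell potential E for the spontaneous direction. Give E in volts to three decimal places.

+0.109 V

Mn³⁺/Mn²⁺ is the cathode (higher E°), Au³⁺/Au⁺ the anode: E°cell = +1.55 − (+1.37) = +0.18 V, n = 2.
Overall: 2 Mn³⁺(aq) + Au⁺(aq) → 2 Mn²⁺(aq) + Au³⁺(aq)
Q = [Mn²⁺]^2·[Au³⁺] / ([Mn³⁺]^2·[Au⁺]); log Q = 2.409.
E = E° − (0.0592/n) log Q = +0.18 − (0.0592/2)(2.409) = +0.109 V.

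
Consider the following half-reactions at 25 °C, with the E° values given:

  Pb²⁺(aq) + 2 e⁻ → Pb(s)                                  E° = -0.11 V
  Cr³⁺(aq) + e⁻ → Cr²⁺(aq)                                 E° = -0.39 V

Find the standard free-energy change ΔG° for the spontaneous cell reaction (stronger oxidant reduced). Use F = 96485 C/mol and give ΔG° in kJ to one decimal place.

Pb²⁺/Pb (E° = -0.11 V) is the cathode; Cr³⁺/Cr²⁺ (E° = -0.39 V) is the anode, so E°cell = +0.28 V.
Balancing electrons gives n = 2 (lcm of 2 and 1).
ΔG° = −nFE° = −(2)(96485)(+0.28) = -54,032 J = -54.0 kJ.

-54.0 kJ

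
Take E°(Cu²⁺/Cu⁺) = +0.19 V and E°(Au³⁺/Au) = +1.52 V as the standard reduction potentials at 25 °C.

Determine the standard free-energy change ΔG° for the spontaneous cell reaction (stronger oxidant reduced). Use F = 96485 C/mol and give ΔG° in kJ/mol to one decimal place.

Au³⁺/Au (E° = +1.52 V) is the cathode; Cu²⁺/Cu⁺ (E° = +0.19 V) is the anode, so E°cell = +1.33 V.
Balancing electrons gives n = 3 (lcm of 3 and 1).
ΔG° = −nFE° = −(3)(96485)(+1.33) = -384,975 J = -385.0 kJ/mol.

-385.0 kJ/mol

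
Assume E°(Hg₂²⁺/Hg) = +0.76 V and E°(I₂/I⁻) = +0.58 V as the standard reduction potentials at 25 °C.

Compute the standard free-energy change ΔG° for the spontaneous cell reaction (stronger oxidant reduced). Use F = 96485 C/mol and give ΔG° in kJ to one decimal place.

Hg₂²⁺/Hg (E° = +0.76 V) is the cathode; I₂/I⁻ (E° = +0.58 V) is the anode, so E°cell = +0.18 V.
Balancing electrons gives n = 2 (lcm of 2 and 2).
ΔG° = −nFE° = −(2)(96485)(+0.18) = -34,735 J = -34.7 kJ.

-34.7 kJ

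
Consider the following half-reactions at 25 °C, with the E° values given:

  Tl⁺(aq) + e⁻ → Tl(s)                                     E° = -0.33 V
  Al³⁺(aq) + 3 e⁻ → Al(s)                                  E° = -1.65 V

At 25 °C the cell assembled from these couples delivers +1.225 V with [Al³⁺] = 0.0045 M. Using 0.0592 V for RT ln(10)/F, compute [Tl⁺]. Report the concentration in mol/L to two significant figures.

0.0041 M

Tl⁺/Tl is the cathode, Al³⁺/Al the anode: E°cell = +1.32 V, n = 3.
Overall reaction: 3 Tl⁺(aq) + Al(s) → 3 Tl(s) + Al³⁺(aq); Q = [Al³⁺]^1/[Tl⁺]^3.
From E = E° − (0.0592/n) log Q: log Q = (E° − E)·n/0.0592 = (+1.32 − (+1.225))·3/0.0592 = 4.8142.
So 3·log[Tl⁺] = 1·log(0.0045) − log Q = -2.3468 − (4.8142) = -7.1610; log[Tl⁺] = -7.1610 / 3 = -2.3870; [Tl⁺] = 10^(-2.3870) ≈ 0.0041 M.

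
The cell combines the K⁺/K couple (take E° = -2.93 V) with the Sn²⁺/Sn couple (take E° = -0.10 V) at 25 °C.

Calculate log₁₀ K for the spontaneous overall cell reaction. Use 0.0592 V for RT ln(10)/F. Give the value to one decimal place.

Cathode: Sn²⁺/Sn; anode: K⁺/K. E°cell = +2.83 V, n = 2.
log K = nE°cell / 0.0592 = (2)(+2.83) / 0.0592 = 95.6.

95.6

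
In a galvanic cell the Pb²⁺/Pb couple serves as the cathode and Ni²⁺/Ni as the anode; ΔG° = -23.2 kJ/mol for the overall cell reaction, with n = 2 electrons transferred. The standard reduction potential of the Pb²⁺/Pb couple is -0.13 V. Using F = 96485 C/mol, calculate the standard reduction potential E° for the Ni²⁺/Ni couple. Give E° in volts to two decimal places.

E°cell = −ΔG°/(nF) = −(-23.2×10³)/((2)(96485)) = +0.120 V.
Since Pb²⁺/Pb is the cathode and Ni²⁺/Ni the anode, E°cell = E°(Pb²⁺/Pb) − E°(Ni²⁺/Ni).
So E°(Ni²⁺/Ni) = E°(Pb²⁺/Pb) − E°cell = (-0.13) − (+0.120) = -0.25 V.

-0.25 V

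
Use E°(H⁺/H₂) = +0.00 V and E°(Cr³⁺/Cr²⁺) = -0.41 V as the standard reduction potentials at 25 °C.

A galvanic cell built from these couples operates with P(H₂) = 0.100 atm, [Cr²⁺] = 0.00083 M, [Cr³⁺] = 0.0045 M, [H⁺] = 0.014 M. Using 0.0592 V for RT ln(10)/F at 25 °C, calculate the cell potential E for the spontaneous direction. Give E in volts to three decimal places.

H⁺/H₂ is the cathode (higher E°), Cr³⁺/Cr²⁺ the anode: E°cell = +0.00 − (-0.41) = +0.41 V, n = 2.
Overall: 2 H⁺(aq) + 2 Cr²⁺(aq) → H₂(g) + 2 Cr³⁺(aq)
Q = P(H₂)·[Cr³⁺]^2 / ([H⁺]^2·[Cr²⁺]^2); log Q = 4.176.
E = E° − (0.0592/n) log Q = +0.41 − (0.0592/2)(4.176) = +0.286 V.

+0.286 V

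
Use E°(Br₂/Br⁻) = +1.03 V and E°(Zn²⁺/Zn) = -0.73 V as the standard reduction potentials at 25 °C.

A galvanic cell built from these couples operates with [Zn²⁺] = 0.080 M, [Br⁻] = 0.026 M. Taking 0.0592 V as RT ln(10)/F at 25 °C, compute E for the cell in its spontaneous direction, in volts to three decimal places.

+1.886 V

Br₂/Br⁻ is the cathode (higher E°), Zn²⁺/Zn the anode: E°cell = +1.03 − (-0.73) = +1.76 V, n = 2.
Overall: Br₂(l) + Zn(s) → 2 Br⁻(aq) + Zn²⁺(aq)
Q = [Br⁻]^2·[Zn²⁺]; log Q = -4.267.
E = E° − (0.0592/n) log Q = +1.76 − (0.0592/2)(-4.267) = +1.886 V.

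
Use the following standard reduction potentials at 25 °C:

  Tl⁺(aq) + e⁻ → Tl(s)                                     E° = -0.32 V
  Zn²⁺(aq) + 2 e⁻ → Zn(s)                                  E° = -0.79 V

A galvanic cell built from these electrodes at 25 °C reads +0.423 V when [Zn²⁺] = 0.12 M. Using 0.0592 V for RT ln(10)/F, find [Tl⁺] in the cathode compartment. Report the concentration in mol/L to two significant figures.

Tl⁺/Tl is the cathode, Zn²⁺/Zn the anode: E°cell = +0.47 V, n = 2.
Overall reaction: 2 Tl⁺(aq) + Zn(s) → 2 Tl(s) + Zn²⁺(aq); Q = [Zn²⁺]^1/[Tl⁺]^2.
From E = E° − (0.0592/n) log Q: log Q = (E° − E)·n/0.0592 = (+0.47 − (+0.423))·2/0.0592 = 1.5878.
So 2·log[Tl⁺] = 1·log(0.12) − log Q = -0.9208 − (1.5878) = -2.5086; log[Tl⁺] = -2.5086 / 2 = -1.2543; [Tl⁺] = 10^(-1.2543) ≈ 0.056 M.

0.056 M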